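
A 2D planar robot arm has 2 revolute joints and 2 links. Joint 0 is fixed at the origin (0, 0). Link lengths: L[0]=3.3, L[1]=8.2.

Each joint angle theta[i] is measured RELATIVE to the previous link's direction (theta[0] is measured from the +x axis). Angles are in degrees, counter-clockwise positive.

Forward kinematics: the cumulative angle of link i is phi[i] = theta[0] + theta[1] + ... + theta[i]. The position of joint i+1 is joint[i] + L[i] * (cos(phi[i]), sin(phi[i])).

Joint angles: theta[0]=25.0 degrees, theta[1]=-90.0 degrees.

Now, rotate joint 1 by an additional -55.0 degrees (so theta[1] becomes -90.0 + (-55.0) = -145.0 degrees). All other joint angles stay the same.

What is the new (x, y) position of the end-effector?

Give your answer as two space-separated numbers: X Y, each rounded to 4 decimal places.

joint[0] = (0.0000, 0.0000)  (base)
link 0: phi[0] = 25 = 25 deg
  cos(25 deg) = 0.9063, sin(25 deg) = 0.4226
  joint[1] = (0.0000, 0.0000) + 3.3 * (0.9063, 0.4226) = (0.0000 + 2.9908, 0.0000 + 1.3946) = (2.9908, 1.3946)
link 1: phi[1] = 25 + -145 = -120 deg
  cos(-120 deg) = -0.5000, sin(-120 deg) = -0.8660
  joint[2] = (2.9908, 1.3946) + 8.2 * (-0.5000, -0.8660) = (2.9908 + -4.1000, 1.3946 + -7.1014) = (-1.1092, -5.7068)
End effector: (-1.1092, -5.7068)

Answer: -1.1092 -5.7068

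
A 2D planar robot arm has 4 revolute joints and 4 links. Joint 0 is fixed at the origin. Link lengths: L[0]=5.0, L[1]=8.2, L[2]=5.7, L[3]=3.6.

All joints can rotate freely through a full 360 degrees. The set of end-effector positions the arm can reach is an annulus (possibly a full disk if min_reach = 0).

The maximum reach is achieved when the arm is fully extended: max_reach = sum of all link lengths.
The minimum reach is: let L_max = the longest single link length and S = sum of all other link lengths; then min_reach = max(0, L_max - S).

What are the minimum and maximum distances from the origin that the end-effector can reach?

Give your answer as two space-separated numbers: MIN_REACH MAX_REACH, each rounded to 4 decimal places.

Link lengths: [5.0, 8.2, 5.7, 3.6]
max_reach = 5 + 8.2 + 5.7 + 3.6 = 22.5
L_max = max([5.0, 8.2, 5.7, 3.6]) = 8.2
S (sum of others) = 22.5 - 8.2 = 14.3
min_reach = max(0, 8.2 - 14.3) = max(0, -6.1) = 0

Answer: 0.0000 22.5000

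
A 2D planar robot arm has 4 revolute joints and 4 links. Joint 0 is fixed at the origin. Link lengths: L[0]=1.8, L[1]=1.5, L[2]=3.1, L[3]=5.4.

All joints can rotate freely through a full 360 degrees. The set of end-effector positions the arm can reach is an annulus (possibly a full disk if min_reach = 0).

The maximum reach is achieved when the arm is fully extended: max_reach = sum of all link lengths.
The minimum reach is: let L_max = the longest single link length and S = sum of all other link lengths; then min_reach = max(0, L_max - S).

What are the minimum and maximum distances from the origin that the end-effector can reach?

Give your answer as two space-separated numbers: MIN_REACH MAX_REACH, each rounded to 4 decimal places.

Answer: 0.0000 11.8000

Derivation:
Link lengths: [1.8, 1.5, 3.1, 5.4]
max_reach = 1.8 + 1.5 + 3.1 + 5.4 = 11.8
L_max = max([1.8, 1.5, 3.1, 5.4]) = 5.4
S (sum of others) = 11.8 - 5.4 = 6.4
min_reach = max(0, 5.4 - 6.4) = max(0, -1) = 0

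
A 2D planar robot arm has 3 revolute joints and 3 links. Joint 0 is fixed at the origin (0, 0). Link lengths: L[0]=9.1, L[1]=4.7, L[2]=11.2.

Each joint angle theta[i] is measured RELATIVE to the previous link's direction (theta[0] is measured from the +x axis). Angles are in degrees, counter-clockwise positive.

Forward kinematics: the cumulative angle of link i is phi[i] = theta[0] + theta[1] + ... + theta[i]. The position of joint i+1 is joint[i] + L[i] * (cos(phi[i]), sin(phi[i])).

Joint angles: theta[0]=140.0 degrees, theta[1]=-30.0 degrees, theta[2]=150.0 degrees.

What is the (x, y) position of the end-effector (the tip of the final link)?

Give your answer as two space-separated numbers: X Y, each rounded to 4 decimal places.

Answer: -10.5234 -0.7639

Derivation:
joint[0] = (0.0000, 0.0000)  (base)
link 0: phi[0] = 140 = 140 deg
  cos(140 deg) = -0.7660, sin(140 deg) = 0.6428
  joint[1] = (0.0000, 0.0000) + 9.1 * (-0.7660, 0.6428) = (0.0000 + -6.9710, 0.0000 + 5.8494) = (-6.9710, 5.8494)
link 1: phi[1] = 140 + -30 = 110 deg
  cos(110 deg) = -0.3420, sin(110 deg) = 0.9397
  joint[2] = (-6.9710, 5.8494) + 4.7 * (-0.3420, 0.9397) = (-6.9710 + -1.6075, 5.8494 + 4.4166) = (-8.5785, 10.2659)
link 2: phi[2] = 140 + -30 + 150 = 260 deg
  cos(260 deg) = -0.1736, sin(260 deg) = -0.9848
  joint[3] = (-8.5785, 10.2659) + 11.2 * (-0.1736, -0.9848) = (-8.5785 + -1.9449, 10.2659 + -11.0298) = (-10.5234, -0.7639)
End effector: (-10.5234, -0.7639)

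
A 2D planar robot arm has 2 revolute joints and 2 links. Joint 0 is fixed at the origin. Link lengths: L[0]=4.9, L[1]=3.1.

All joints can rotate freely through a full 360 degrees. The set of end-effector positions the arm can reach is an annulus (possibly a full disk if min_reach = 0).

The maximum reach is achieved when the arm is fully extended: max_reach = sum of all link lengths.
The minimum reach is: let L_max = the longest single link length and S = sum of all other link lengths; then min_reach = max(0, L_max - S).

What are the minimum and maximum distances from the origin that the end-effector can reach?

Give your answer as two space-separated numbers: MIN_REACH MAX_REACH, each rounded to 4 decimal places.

Answer: 1.8000 8.0000

Derivation:
Link lengths: [4.9, 3.1]
max_reach = 4.9 + 3.1 = 8
L_max = max([4.9, 3.1]) = 4.9
S (sum of others) = 8 - 4.9 = 3.1
min_reach = max(0, 4.9 - 3.1) = max(0, 1.8) = 1.8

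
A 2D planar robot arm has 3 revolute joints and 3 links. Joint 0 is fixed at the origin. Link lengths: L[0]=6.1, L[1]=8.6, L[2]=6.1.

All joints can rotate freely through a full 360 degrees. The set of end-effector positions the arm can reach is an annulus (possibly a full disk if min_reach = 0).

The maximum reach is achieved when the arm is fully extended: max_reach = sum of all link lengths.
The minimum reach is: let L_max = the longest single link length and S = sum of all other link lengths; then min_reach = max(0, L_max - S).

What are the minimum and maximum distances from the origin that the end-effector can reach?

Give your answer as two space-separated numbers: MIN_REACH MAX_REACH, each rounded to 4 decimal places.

Link lengths: [6.1, 8.6, 6.1]
max_reach = 6.1 + 8.6 + 6.1 = 20.8
L_max = max([6.1, 8.6, 6.1]) = 8.6
S (sum of others) = 20.8 - 8.6 = 12.2
min_reach = max(0, 8.6 - 12.2) = max(0, -3.6) = 0

Answer: 0.0000 20.8000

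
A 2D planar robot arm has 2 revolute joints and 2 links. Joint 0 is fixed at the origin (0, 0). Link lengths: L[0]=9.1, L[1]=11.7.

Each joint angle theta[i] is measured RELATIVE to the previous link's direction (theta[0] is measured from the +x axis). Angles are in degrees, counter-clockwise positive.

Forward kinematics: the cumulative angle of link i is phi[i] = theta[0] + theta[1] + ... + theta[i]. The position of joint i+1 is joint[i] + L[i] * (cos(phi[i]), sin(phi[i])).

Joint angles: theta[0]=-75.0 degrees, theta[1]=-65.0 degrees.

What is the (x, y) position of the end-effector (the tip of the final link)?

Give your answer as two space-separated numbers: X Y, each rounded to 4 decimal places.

joint[0] = (0.0000, 0.0000)  (base)
link 0: phi[0] = -75 = -75 deg
  cos(-75 deg) = 0.2588, sin(-75 deg) = -0.9659
  joint[1] = (0.0000, 0.0000) + 9.1 * (0.2588, -0.9659) = (0.0000 + 2.3553, 0.0000 + -8.7899) = (2.3553, -8.7899)
link 1: phi[1] = -75 + -65 = -140 deg
  cos(-140 deg) = -0.7660, sin(-140 deg) = -0.6428
  joint[2] = (2.3553, -8.7899) + 11.7 * (-0.7660, -0.6428) = (2.3553 + -8.9627, -8.7899 + -7.5206) = (-6.6075, -16.3105)
End effector: (-6.6075, -16.3105)

Answer: -6.6075 -16.3105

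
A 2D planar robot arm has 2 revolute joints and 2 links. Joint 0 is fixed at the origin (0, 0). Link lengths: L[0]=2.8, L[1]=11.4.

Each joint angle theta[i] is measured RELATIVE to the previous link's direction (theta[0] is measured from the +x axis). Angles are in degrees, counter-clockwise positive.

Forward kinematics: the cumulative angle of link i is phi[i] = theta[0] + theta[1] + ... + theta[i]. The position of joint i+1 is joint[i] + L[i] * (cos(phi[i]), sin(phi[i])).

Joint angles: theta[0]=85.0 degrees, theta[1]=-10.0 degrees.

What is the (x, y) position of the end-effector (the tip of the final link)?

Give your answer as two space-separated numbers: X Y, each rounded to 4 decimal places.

Answer: 3.1946 13.8009

Derivation:
joint[0] = (0.0000, 0.0000)  (base)
link 0: phi[0] = 85 = 85 deg
  cos(85 deg) = 0.0872, sin(85 deg) = 0.9962
  joint[1] = (0.0000, 0.0000) + 2.8 * (0.0872, 0.9962) = (0.0000 + 0.2440, 0.0000 + 2.7893) = (0.2440, 2.7893)
link 1: phi[1] = 85 + -10 = 75 deg
  cos(75 deg) = 0.2588, sin(75 deg) = 0.9659
  joint[2] = (0.2440, 2.7893) + 11.4 * (0.2588, 0.9659) = (0.2440 + 2.9505, 2.7893 + 11.0116) = (3.1946, 13.8009)
End effector: (3.1946, 13.8009)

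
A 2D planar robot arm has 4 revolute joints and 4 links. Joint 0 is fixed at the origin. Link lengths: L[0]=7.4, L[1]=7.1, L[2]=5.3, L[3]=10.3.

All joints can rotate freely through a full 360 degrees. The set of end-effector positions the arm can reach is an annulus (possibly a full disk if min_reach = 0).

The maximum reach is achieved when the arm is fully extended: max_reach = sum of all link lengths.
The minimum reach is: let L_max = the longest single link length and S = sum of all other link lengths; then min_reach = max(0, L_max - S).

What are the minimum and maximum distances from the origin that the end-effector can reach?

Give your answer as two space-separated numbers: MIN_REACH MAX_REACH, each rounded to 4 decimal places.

Link lengths: [7.4, 7.1, 5.3, 10.3]
max_reach = 7.4 + 7.1 + 5.3 + 10.3 = 30.1
L_max = max([7.4, 7.1, 5.3, 10.3]) = 10.3
S (sum of others) = 30.1 - 10.3 = 19.8
min_reach = max(0, 10.3 - 19.8) = max(0, -9.5) = 0

Answer: 0.0000 30.1000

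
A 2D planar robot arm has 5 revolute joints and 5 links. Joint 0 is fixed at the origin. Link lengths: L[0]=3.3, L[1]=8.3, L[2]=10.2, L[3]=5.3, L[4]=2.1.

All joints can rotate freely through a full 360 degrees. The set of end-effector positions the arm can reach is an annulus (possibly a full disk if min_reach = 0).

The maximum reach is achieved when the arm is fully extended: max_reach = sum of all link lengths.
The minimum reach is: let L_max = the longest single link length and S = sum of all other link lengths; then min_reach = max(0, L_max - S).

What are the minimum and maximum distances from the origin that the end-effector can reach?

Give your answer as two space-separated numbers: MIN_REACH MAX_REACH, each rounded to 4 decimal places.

Link lengths: [3.3, 8.3, 10.2, 5.3, 2.1]
max_reach = 3.3 + 8.3 + 10.2 + 5.3 + 2.1 = 29.2
L_max = max([3.3, 8.3, 10.2, 5.3, 2.1]) = 10.2
S (sum of others) = 29.2 - 10.2 = 19
min_reach = max(0, 10.2 - 19) = max(0, -8.8) = 0

Answer: 0.0000 29.2000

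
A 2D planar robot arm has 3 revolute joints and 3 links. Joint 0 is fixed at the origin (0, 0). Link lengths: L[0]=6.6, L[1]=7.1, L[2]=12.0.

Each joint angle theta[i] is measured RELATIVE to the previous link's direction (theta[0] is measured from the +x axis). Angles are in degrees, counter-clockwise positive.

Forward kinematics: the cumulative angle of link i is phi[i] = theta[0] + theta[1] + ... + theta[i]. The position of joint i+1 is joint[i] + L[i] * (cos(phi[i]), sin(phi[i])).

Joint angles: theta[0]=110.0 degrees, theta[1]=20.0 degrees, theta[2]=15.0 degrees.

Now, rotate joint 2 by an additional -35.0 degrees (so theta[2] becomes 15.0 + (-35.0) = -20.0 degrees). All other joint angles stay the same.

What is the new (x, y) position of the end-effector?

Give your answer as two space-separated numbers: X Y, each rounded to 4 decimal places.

Answer: -10.9254 22.9172

Derivation:
joint[0] = (0.0000, 0.0000)  (base)
link 0: phi[0] = 110 = 110 deg
  cos(110 deg) = -0.3420, sin(110 deg) = 0.9397
  joint[1] = (0.0000, 0.0000) + 6.6 * (-0.3420, 0.9397) = (0.0000 + -2.2573, 0.0000 + 6.2020) = (-2.2573, 6.2020)
link 1: phi[1] = 110 + 20 = 130 deg
  cos(130 deg) = -0.6428, sin(130 deg) = 0.7660
  joint[2] = (-2.2573, 6.2020) + 7.1 * (-0.6428, 0.7660) = (-2.2573 + -4.5638, 6.2020 + 5.4389) = (-6.8211, 11.6409)
link 2: phi[2] = 110 + 20 + -20 = 110 deg
  cos(110 deg) = -0.3420, sin(110 deg) = 0.9397
  joint[3] = (-6.8211, 11.6409) + 12 * (-0.3420, 0.9397) = (-6.8211 + -4.1042, 11.6409 + 11.2763) = (-10.9254, 22.9172)
End effector: (-10.9254, 22.9172)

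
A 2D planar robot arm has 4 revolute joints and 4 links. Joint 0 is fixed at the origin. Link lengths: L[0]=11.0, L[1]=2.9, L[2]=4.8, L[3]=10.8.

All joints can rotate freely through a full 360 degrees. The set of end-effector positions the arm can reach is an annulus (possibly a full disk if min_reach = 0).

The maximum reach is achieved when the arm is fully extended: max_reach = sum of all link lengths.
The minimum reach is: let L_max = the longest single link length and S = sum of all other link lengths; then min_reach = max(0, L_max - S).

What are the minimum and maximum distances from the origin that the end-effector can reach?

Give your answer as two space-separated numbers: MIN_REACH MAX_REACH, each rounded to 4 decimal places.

Answer: 0.0000 29.5000

Derivation:
Link lengths: [11.0, 2.9, 4.8, 10.8]
max_reach = 11 + 2.9 + 4.8 + 10.8 = 29.5
L_max = max([11.0, 2.9, 4.8, 10.8]) = 11
S (sum of others) = 29.5 - 11 = 18.5
min_reach = max(0, 11 - 18.5) = max(0, -7.5) = 0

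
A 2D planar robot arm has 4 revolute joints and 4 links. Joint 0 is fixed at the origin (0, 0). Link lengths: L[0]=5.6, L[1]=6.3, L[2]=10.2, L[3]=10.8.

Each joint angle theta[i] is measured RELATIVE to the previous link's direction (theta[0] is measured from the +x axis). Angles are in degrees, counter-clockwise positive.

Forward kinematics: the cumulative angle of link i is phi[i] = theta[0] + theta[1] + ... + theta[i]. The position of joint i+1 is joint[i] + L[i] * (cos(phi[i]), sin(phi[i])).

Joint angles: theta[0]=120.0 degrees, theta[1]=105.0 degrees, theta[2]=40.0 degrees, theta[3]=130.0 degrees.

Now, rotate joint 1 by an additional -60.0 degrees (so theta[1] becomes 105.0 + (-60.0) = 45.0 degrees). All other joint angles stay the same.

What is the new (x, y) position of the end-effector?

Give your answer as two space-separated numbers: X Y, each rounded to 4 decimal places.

joint[0] = (0.0000, 0.0000)  (base)
link 0: phi[0] = 120 = 120 deg
  cos(120 deg) = -0.5000, sin(120 deg) = 0.8660
  joint[1] = (0.0000, 0.0000) + 5.6 * (-0.5000, 0.8660) = (0.0000 + -2.8000, 0.0000 + 4.8497) = (-2.8000, 4.8497)
link 1: phi[1] = 120 + 45 = 165 deg
  cos(165 deg) = -0.9659, sin(165 deg) = 0.2588
  joint[2] = (-2.8000, 4.8497) + 6.3 * (-0.9659, 0.2588) = (-2.8000 + -6.0853, 4.8497 + 1.6306) = (-8.8853, 6.4803)
link 2: phi[2] = 120 + 45 + 40 = 205 deg
  cos(205 deg) = -0.9063, sin(205 deg) = -0.4226
  joint[3] = (-8.8853, 6.4803) + 10.2 * (-0.9063, -0.4226) = (-8.8853 + -9.2443, 6.4803 + -4.3107) = (-18.1297, 2.1696)
link 3: phi[3] = 120 + 45 + 40 + 130 = 335 deg
  cos(335 deg) = 0.9063, sin(335 deg) = -0.4226
  joint[4] = (-18.1297, 2.1696) + 10.8 * (0.9063, -0.4226) = (-18.1297 + 9.7881, 2.1696 + -4.5643) = (-8.3415, -2.3947)
End effector: (-8.3415, -2.3947)

Answer: -8.3415 -2.3947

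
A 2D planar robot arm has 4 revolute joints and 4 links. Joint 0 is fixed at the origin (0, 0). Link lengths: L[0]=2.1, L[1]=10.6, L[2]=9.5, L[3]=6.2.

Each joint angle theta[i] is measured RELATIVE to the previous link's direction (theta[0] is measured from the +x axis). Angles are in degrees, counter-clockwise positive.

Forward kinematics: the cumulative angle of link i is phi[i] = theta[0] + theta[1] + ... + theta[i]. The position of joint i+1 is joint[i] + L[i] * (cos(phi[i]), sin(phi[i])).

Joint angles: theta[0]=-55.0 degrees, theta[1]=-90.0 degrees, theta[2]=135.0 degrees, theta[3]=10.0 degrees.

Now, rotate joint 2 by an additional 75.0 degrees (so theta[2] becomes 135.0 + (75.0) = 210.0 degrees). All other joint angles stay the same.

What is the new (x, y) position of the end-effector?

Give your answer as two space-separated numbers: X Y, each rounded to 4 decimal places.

Answer: -1.8589 6.7985

Derivation:
joint[0] = (0.0000, 0.0000)  (base)
link 0: phi[0] = -55 = -55 deg
  cos(-55 deg) = 0.5736, sin(-55 deg) = -0.8192
  joint[1] = (0.0000, 0.0000) + 2.1 * (0.5736, -0.8192) = (0.0000 + 1.2045, 0.0000 + -1.7202) = (1.2045, -1.7202)
link 1: phi[1] = -55 + -90 = -145 deg
  cos(-145 deg) = -0.8192, sin(-145 deg) = -0.5736
  joint[2] = (1.2045, -1.7202) + 10.6 * (-0.8192, -0.5736) = (1.2045 + -8.6830, -1.7202 + -6.0799) = (-7.4785, -7.8001)
link 2: phi[2] = -55 + -90 + 210 = 65 deg
  cos(65 deg) = 0.4226, sin(65 deg) = 0.9063
  joint[3] = (-7.4785, -7.8001) + 9.5 * (0.4226, 0.9063) = (-7.4785 + 4.0149, -7.8001 + 8.6099) = (-3.4636, 0.8098)
link 3: phi[3] = -55 + -90 + 210 + 10 = 75 deg
  cos(75 deg) = 0.2588, sin(75 deg) = 0.9659
  joint[4] = (-3.4636, 0.8098) + 6.2 * (0.2588, 0.9659) = (-3.4636 + 1.6047, 0.8098 + 5.9887) = (-1.8589, 6.7985)
End effector: (-1.8589, 6.7985)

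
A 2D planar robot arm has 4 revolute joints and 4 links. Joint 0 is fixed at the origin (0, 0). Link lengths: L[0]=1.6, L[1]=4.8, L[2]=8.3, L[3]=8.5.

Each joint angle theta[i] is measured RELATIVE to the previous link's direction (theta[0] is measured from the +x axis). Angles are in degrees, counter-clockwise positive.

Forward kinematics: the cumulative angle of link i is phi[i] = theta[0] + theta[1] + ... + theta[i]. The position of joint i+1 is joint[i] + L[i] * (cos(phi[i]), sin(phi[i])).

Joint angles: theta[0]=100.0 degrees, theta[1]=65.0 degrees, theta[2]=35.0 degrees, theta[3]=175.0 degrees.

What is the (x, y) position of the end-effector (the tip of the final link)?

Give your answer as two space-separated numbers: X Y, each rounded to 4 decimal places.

Answer: -4.5034 2.1792

Derivation:
joint[0] = (0.0000, 0.0000)  (base)
link 0: phi[0] = 100 = 100 deg
  cos(100 deg) = -0.1736, sin(100 deg) = 0.9848
  joint[1] = (0.0000, 0.0000) + 1.6 * (-0.1736, 0.9848) = (0.0000 + -0.2778, 0.0000 + 1.5757) = (-0.2778, 1.5757)
link 1: phi[1] = 100 + 65 = 165 deg
  cos(165 deg) = -0.9659, sin(165 deg) = 0.2588
  joint[2] = (-0.2778, 1.5757) + 4.8 * (-0.9659, 0.2588) = (-0.2778 + -4.6364, 1.5757 + 1.2423) = (-4.9143, 2.8180)
link 2: phi[2] = 100 + 65 + 35 = 200 deg
  cos(200 deg) = -0.9397, sin(200 deg) = -0.3420
  joint[3] = (-4.9143, 2.8180) + 8.3 * (-0.9397, -0.3420) = (-4.9143 + -7.7994, 2.8180 + -2.8388) = (-12.7137, -0.0207)
link 3: phi[3] = 100 + 65 + 35 + 175 = 375 deg
  cos(375 deg) = 0.9659, sin(375 deg) = 0.2588
  joint[4] = (-12.7137, -0.0207) + 8.5 * (0.9659, 0.2588) = (-12.7137 + 8.2104, -0.0207 + 2.2000) = (-4.5034, 2.1792)
End effector: (-4.5034, 2.1792)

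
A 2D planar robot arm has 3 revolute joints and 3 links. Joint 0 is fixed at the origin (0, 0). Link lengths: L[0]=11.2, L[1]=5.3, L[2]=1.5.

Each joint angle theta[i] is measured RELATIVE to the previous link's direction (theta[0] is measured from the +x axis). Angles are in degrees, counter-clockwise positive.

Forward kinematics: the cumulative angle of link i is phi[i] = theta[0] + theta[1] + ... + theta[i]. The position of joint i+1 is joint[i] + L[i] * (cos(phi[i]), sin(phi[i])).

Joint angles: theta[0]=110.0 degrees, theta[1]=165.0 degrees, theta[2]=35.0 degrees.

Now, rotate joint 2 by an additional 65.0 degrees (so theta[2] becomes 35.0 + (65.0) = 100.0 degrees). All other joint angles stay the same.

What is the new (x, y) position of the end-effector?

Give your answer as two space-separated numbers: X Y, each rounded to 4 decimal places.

joint[0] = (0.0000, 0.0000)  (base)
link 0: phi[0] = 110 = 110 deg
  cos(110 deg) = -0.3420, sin(110 deg) = 0.9397
  joint[1] = (0.0000, 0.0000) + 11.2 * (-0.3420, 0.9397) = (0.0000 + -3.8306, 0.0000 + 10.5246) = (-3.8306, 10.5246)
link 1: phi[1] = 110 + 165 = 275 deg
  cos(275 deg) = 0.0872, sin(275 deg) = -0.9962
  joint[2] = (-3.8306, 10.5246) + 5.3 * (0.0872, -0.9962) = (-3.8306 + 0.4619, 10.5246 + -5.2798) = (-3.3687, 5.2447)
link 2: phi[2] = 110 + 165 + 100 = 375 deg
  cos(375 deg) = 0.9659, sin(375 deg) = 0.2588
  joint[3] = (-3.3687, 5.2447) + 1.5 * (0.9659, 0.2588) = (-3.3687 + 1.4489, 5.2447 + 0.3882) = (-1.9198, 5.6330)
End effector: (-1.9198, 5.6330)

Answer: -1.9198 5.6330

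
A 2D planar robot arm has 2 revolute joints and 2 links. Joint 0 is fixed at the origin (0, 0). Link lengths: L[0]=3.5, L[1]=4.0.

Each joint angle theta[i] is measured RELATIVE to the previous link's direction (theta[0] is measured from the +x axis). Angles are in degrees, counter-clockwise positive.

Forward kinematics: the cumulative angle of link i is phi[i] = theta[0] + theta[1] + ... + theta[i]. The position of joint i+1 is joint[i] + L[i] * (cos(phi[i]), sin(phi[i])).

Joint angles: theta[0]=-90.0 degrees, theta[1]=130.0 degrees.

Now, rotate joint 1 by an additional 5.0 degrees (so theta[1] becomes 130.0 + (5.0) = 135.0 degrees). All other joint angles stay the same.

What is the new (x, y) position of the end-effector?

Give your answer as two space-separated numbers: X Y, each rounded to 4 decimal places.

Answer: 2.8284 -0.6716

Derivation:
joint[0] = (0.0000, 0.0000)  (base)
link 0: phi[0] = -90 = -90 deg
  cos(-90 deg) = 0.0000, sin(-90 deg) = -1.0000
  joint[1] = (0.0000, 0.0000) + 3.5 * (0.0000, -1.0000) = (0.0000 + 0.0000, 0.0000 + -3.5000) = (0.0000, -3.5000)
link 1: phi[1] = -90 + 135 = 45 deg
  cos(45 deg) = 0.7071, sin(45 deg) = 0.7071
  joint[2] = (0.0000, -3.5000) + 4 * (0.7071, 0.7071) = (0.0000 + 2.8284, -3.5000 + 2.8284) = (2.8284, -0.6716)
End effector: (2.8284, -0.6716)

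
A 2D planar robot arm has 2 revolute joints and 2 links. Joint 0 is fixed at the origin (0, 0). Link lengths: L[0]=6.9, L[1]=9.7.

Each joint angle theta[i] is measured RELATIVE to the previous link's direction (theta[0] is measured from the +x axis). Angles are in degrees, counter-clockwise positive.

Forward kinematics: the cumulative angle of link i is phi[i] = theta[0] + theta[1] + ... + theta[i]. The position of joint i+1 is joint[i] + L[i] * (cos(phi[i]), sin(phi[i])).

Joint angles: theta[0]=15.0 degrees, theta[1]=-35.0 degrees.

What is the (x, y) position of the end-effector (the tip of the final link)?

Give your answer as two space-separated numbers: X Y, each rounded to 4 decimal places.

joint[0] = (0.0000, 0.0000)  (base)
link 0: phi[0] = 15 = 15 deg
  cos(15 deg) = 0.9659, sin(15 deg) = 0.2588
  joint[1] = (0.0000, 0.0000) + 6.9 * (0.9659, 0.2588) = (0.0000 + 6.6649, 0.0000 + 1.7859) = (6.6649, 1.7859)
link 1: phi[1] = 15 + -35 = -20 deg
  cos(-20 deg) = 0.9397, sin(-20 deg) = -0.3420
  joint[2] = (6.6649, 1.7859) + 9.7 * (0.9397, -0.3420) = (6.6649 + 9.1150, 1.7859 + -3.3176) = (15.7799, -1.5317)
End effector: (15.7799, -1.5317)

Answer: 15.7799 -1.5317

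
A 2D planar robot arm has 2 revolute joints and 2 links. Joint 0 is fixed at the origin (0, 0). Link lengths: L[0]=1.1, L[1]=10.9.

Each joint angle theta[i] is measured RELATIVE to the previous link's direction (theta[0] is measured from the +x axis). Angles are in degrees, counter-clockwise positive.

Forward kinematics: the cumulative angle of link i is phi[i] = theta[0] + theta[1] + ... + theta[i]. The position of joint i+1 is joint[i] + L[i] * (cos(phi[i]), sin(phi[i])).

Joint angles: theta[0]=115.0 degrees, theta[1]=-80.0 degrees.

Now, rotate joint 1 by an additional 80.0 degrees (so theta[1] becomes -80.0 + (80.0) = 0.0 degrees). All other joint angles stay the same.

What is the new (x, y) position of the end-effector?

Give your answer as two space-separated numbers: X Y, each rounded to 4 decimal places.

joint[0] = (0.0000, 0.0000)  (base)
link 0: phi[0] = 115 = 115 deg
  cos(115 deg) = -0.4226, sin(115 deg) = 0.9063
  joint[1] = (0.0000, 0.0000) + 1.1 * (-0.4226, 0.9063) = (0.0000 + -0.4649, 0.0000 + 0.9969) = (-0.4649, 0.9969)
link 1: phi[1] = 115 + 0 = 115 deg
  cos(115 deg) = -0.4226, sin(115 deg) = 0.9063
  joint[2] = (-0.4649, 0.9969) + 10.9 * (-0.4226, 0.9063) = (-0.4649 + -4.6065, 0.9969 + 9.8788) = (-5.0714, 10.8757)
End effector: (-5.0714, 10.8757)

Answer: -5.0714 10.8757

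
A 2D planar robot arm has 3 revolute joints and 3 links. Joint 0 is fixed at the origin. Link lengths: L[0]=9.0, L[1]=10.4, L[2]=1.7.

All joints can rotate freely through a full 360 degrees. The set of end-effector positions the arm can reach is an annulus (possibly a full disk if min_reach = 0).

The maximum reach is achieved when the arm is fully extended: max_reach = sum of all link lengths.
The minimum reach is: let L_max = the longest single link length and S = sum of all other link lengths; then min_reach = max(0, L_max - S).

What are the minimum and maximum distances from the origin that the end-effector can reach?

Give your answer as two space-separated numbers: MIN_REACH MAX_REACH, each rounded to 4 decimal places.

Link lengths: [9.0, 10.4, 1.7]
max_reach = 9 + 10.4 + 1.7 = 21.1
L_max = max([9.0, 10.4, 1.7]) = 10.4
S (sum of others) = 21.1 - 10.4 = 10.7
min_reach = max(0, 10.4 - 10.7) = max(0, -0.3) = 0

Answer: 0.0000 21.1000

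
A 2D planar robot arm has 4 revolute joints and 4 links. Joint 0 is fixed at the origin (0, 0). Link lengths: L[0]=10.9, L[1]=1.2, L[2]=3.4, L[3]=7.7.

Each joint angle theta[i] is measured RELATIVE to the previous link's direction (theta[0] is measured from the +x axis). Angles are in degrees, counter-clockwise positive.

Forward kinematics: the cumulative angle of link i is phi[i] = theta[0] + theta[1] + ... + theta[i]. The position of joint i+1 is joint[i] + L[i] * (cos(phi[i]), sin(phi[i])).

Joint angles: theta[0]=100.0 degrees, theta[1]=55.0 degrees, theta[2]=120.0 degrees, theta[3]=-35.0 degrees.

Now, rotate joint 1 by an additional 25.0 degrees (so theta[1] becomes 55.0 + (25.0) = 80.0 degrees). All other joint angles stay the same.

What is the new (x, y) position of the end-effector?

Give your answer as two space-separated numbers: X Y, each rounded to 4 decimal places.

Answer: -2.0639 0.1192

Derivation:
joint[0] = (0.0000, 0.0000)  (base)
link 0: phi[0] = 100 = 100 deg
  cos(100 deg) = -0.1736, sin(100 deg) = 0.9848
  joint[1] = (0.0000, 0.0000) + 10.9 * (-0.1736, 0.9848) = (0.0000 + -1.8928, 0.0000 + 10.7344) = (-1.8928, 10.7344)
link 1: phi[1] = 100 + 80 = 180 deg
  cos(180 deg) = -1.0000, sin(180 deg) = 0.0000
  joint[2] = (-1.8928, 10.7344) + 1.2 * (-1.0000, 0.0000) = (-1.8928 + -1.2000, 10.7344 + 0.0000) = (-3.0928, 10.7344)
link 2: phi[2] = 100 + 80 + 120 = 300 deg
  cos(300 deg) = 0.5000, sin(300 deg) = -0.8660
  joint[3] = (-3.0928, 10.7344) + 3.4 * (0.5000, -0.8660) = (-3.0928 + 1.7000, 10.7344 + -2.9445) = (-1.3928, 7.7899)
link 3: phi[3] = 100 + 80 + 120 + -35 = 265 deg
  cos(265 deg) = -0.0872, sin(265 deg) = -0.9962
  joint[4] = (-1.3928, 7.7899) + 7.7 * (-0.0872, -0.9962) = (-1.3928 + -0.6711, 7.7899 + -7.6707) = (-2.0639, 0.1192)
End effector: (-2.0639, 0.1192)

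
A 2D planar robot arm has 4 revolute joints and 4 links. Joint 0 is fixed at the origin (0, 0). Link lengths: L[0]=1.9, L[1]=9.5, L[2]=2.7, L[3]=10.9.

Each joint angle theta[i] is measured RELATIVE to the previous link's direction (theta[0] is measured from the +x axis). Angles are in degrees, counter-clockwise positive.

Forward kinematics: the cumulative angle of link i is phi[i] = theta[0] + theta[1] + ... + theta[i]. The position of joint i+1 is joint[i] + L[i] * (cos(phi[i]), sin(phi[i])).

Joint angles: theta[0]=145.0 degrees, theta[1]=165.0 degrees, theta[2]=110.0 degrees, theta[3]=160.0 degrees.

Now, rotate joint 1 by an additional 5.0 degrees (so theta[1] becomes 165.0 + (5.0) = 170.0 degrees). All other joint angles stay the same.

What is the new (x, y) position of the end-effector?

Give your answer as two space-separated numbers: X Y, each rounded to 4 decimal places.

Answer: -1.4053 -10.8882

Derivation:
joint[0] = (0.0000, 0.0000)  (base)
link 0: phi[0] = 145 = 145 deg
  cos(145 deg) = -0.8192, sin(145 deg) = 0.5736
  joint[1] = (0.0000, 0.0000) + 1.9 * (-0.8192, 0.5736) = (0.0000 + -1.5564, 0.0000 + 1.0898) = (-1.5564, 1.0898)
link 1: phi[1] = 145 + 170 = 315 deg
  cos(315 deg) = 0.7071, sin(315 deg) = -0.7071
  joint[2] = (-1.5564, 1.0898) + 9.5 * (0.7071, -0.7071) = (-1.5564 + 6.7175, 1.0898 + -6.7175) = (5.1611, -5.6277)
link 2: phi[2] = 145 + 170 + 110 = 425 deg
  cos(425 deg) = 0.4226, sin(425 deg) = 0.9063
  joint[3] = (5.1611, -5.6277) + 2.7 * (0.4226, 0.9063) = (5.1611 + 1.1411, -5.6277 + 2.4470) = (6.3022, -3.1807)
link 3: phi[3] = 145 + 170 + 110 + 160 = 585 deg
  cos(585 deg) = -0.7071, sin(585 deg) = -0.7071
  joint[4] = (6.3022, -3.1807) + 10.9 * (-0.7071, -0.7071) = (6.3022 + -7.7075, -3.1807 + -7.7075) = (-1.4053, -10.8882)
End effector: (-1.4053, -10.8882)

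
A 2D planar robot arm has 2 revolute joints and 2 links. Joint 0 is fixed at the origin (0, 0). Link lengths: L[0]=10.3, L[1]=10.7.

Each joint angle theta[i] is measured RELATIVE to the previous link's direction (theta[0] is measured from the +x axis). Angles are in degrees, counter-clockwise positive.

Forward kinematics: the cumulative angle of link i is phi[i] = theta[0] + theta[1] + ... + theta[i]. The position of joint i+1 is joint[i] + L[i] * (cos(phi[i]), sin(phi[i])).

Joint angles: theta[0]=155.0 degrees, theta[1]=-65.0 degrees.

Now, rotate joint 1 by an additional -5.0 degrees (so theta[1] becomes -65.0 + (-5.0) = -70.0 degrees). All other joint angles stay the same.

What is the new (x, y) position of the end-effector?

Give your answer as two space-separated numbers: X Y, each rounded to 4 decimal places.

Answer: -8.4024 15.0123

Derivation:
joint[0] = (0.0000, 0.0000)  (base)
link 0: phi[0] = 155 = 155 deg
  cos(155 deg) = -0.9063, sin(155 deg) = 0.4226
  joint[1] = (0.0000, 0.0000) + 10.3 * (-0.9063, 0.4226) = (0.0000 + -9.3350, 0.0000 + 4.3530) = (-9.3350, 4.3530)
link 1: phi[1] = 155 + -70 = 85 deg
  cos(85 deg) = 0.0872, sin(85 deg) = 0.9962
  joint[2] = (-9.3350, 4.3530) + 10.7 * (0.0872, 0.9962) = (-9.3350 + 0.9326, 4.3530 + 10.6593) = (-8.4024, 15.0123)
End effector: (-8.4024, 15.0123)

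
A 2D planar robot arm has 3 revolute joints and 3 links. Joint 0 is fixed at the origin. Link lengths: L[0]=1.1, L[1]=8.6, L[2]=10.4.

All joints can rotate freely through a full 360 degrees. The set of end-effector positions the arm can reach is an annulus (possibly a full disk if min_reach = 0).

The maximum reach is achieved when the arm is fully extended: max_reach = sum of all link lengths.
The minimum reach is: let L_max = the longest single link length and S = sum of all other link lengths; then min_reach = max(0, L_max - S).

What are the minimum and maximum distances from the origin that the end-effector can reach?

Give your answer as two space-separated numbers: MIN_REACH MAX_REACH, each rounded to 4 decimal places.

Answer: 0.7000 20.1000

Derivation:
Link lengths: [1.1, 8.6, 10.4]
max_reach = 1.1 + 8.6 + 10.4 = 20.1
L_max = max([1.1, 8.6, 10.4]) = 10.4
S (sum of others) = 20.1 - 10.4 = 9.7
min_reach = max(0, 10.4 - 9.7) = max(0, 0.7) = 0.7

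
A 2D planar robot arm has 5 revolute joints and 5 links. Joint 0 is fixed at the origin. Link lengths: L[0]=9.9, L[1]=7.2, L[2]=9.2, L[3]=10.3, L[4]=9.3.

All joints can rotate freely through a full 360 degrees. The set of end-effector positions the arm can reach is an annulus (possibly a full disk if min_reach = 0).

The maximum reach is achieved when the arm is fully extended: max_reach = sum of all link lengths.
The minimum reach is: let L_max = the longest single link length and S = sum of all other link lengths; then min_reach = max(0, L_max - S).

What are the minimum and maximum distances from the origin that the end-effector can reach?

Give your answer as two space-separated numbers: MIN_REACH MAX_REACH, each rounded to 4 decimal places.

Link lengths: [9.9, 7.2, 9.2, 10.3, 9.3]
max_reach = 9.9 + 7.2 + 9.2 + 10.3 + 9.3 = 45.9
L_max = max([9.9, 7.2, 9.2, 10.3, 9.3]) = 10.3
S (sum of others) = 45.9 - 10.3 = 35.6
min_reach = max(0, 10.3 - 35.6) = max(0, -25.3) = 0

Answer: 0.0000 45.9000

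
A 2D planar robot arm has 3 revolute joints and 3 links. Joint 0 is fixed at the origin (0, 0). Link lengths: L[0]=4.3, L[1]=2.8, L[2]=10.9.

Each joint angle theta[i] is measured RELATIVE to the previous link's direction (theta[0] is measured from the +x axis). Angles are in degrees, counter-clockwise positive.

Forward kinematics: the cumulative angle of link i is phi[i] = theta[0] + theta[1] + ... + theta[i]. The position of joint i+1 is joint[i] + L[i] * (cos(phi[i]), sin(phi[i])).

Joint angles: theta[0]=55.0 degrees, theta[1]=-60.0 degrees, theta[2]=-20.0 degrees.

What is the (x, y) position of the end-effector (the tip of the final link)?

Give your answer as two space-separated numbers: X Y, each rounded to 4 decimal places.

Answer: 15.1345 -1.3282

Derivation:
joint[0] = (0.0000, 0.0000)  (base)
link 0: phi[0] = 55 = 55 deg
  cos(55 deg) = 0.5736, sin(55 deg) = 0.8192
  joint[1] = (0.0000, 0.0000) + 4.3 * (0.5736, 0.8192) = (0.0000 + 2.4664, 0.0000 + 3.5224) = (2.4664, 3.5224)
link 1: phi[1] = 55 + -60 = -5 deg
  cos(-5 deg) = 0.9962, sin(-5 deg) = -0.0872
  joint[2] = (2.4664, 3.5224) + 2.8 * (0.9962, -0.0872) = (2.4664 + 2.7893, 3.5224 + -0.2440) = (5.2557, 3.2783)
link 2: phi[2] = 55 + -60 + -20 = -25 deg
  cos(-25 deg) = 0.9063, sin(-25 deg) = -0.4226
  joint[3] = (5.2557, 3.2783) + 10.9 * (0.9063, -0.4226) = (5.2557 + 9.8788, 3.2783 + -4.6065) = (15.1345, -1.3282)
End effector: (15.1345, -1.3282)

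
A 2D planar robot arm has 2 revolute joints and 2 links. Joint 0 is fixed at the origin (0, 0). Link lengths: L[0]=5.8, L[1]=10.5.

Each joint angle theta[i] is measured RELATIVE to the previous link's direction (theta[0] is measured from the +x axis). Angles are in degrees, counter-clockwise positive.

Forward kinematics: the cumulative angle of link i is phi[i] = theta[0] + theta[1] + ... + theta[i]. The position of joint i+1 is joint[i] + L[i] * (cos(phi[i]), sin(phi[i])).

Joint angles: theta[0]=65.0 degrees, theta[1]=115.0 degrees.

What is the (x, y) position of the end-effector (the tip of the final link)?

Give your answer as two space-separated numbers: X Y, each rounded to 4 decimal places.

joint[0] = (0.0000, 0.0000)  (base)
link 0: phi[0] = 65 = 65 deg
  cos(65 deg) = 0.4226, sin(65 deg) = 0.9063
  joint[1] = (0.0000, 0.0000) + 5.8 * (0.4226, 0.9063) = (0.0000 + 2.4512, 0.0000 + 5.2566) = (2.4512, 5.2566)
link 1: phi[1] = 65 + 115 = 180 deg
  cos(180 deg) = -1.0000, sin(180 deg) = 0.0000
  joint[2] = (2.4512, 5.2566) + 10.5 * (-1.0000, 0.0000) = (2.4512 + -10.5000, 5.2566 + 0.0000) = (-8.0488, 5.2566)
End effector: (-8.0488, 5.2566)

Answer: -8.0488 5.2566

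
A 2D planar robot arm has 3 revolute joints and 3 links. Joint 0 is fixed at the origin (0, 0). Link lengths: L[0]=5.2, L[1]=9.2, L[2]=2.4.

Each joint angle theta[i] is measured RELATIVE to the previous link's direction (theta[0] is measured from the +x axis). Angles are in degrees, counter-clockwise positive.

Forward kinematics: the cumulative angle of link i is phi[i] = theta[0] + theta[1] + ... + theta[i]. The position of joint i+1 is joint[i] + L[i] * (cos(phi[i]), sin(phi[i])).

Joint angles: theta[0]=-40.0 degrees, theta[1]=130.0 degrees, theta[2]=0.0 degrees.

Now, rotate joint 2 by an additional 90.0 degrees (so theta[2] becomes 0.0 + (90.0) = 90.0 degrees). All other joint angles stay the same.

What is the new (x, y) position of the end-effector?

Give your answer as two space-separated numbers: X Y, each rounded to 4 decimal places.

joint[0] = (0.0000, 0.0000)  (base)
link 0: phi[0] = -40 = -40 deg
  cos(-40 deg) = 0.7660, sin(-40 deg) = -0.6428
  joint[1] = (0.0000, 0.0000) + 5.2 * (0.7660, -0.6428) = (0.0000 + 3.9834, 0.0000 + -3.3425) = (3.9834, -3.3425)
link 1: phi[1] = -40 + 130 = 90 deg
  cos(90 deg) = 0.0000, sin(90 deg) = 1.0000
  joint[2] = (3.9834, -3.3425) + 9.2 * (0.0000, 1.0000) = (3.9834 + 0.0000, -3.3425 + 9.2000) = (3.9834, 5.8575)
link 2: phi[2] = -40 + 130 + 90 = 180 deg
  cos(180 deg) = -1.0000, sin(180 deg) = 0.0000
  joint[3] = (3.9834, 5.8575) + 2.4 * (-1.0000, 0.0000) = (3.9834 + -2.4000, 5.8575 + 0.0000) = (1.5834, 5.8575)
End effector: (1.5834, 5.8575)

Answer: 1.5834 5.8575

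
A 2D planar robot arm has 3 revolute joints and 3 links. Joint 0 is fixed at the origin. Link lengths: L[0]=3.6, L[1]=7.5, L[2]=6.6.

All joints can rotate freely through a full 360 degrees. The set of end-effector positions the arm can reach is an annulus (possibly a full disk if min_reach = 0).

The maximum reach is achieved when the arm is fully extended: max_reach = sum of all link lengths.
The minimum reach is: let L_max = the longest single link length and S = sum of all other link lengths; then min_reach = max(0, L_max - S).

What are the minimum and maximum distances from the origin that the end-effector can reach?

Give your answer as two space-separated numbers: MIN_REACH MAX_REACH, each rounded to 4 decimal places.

Answer: 0.0000 17.7000

Derivation:
Link lengths: [3.6, 7.5, 6.6]
max_reach = 3.6 + 7.5 + 6.6 = 17.7
L_max = max([3.6, 7.5, 6.6]) = 7.5
S (sum of others) = 17.7 - 7.5 = 10.2
min_reach = max(0, 7.5 - 10.2) = max(0, -2.7) = 0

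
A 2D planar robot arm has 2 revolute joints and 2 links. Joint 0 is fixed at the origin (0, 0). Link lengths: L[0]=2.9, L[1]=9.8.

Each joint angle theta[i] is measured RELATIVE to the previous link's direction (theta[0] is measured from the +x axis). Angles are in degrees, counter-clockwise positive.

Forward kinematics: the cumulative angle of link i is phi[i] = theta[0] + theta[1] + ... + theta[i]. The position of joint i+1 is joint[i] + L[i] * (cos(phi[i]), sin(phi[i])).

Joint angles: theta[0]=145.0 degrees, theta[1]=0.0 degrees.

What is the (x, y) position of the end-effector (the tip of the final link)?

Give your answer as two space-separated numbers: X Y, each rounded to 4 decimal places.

Answer: -10.4032 7.2844

Derivation:
joint[0] = (0.0000, 0.0000)  (base)
link 0: phi[0] = 145 = 145 deg
  cos(145 deg) = -0.8192, sin(145 deg) = 0.5736
  joint[1] = (0.0000, 0.0000) + 2.9 * (-0.8192, 0.5736) = (0.0000 + -2.3755, 0.0000 + 1.6634) = (-2.3755, 1.6634)
link 1: phi[1] = 145 + 0 = 145 deg
  cos(145 deg) = -0.8192, sin(145 deg) = 0.5736
  joint[2] = (-2.3755, 1.6634) + 9.8 * (-0.8192, 0.5736) = (-2.3755 + -8.0277, 1.6634 + 5.6210) = (-10.4032, 7.2844)
End effector: (-10.4032, 7.2844)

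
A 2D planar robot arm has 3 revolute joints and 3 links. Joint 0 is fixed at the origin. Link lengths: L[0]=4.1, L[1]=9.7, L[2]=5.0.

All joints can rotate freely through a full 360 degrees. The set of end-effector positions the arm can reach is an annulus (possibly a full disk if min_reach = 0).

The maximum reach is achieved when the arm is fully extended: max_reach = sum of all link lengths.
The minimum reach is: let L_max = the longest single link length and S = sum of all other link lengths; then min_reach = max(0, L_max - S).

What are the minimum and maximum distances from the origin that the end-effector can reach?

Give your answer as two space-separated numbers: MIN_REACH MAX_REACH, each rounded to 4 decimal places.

Answer: 0.6000 18.8000

Derivation:
Link lengths: [4.1, 9.7, 5.0]
max_reach = 4.1 + 9.7 + 5 = 18.8
L_max = max([4.1, 9.7, 5.0]) = 9.7
S (sum of others) = 18.8 - 9.7 = 9.1
min_reach = max(0, 9.7 - 9.1) = max(0, 0.6) = 0.6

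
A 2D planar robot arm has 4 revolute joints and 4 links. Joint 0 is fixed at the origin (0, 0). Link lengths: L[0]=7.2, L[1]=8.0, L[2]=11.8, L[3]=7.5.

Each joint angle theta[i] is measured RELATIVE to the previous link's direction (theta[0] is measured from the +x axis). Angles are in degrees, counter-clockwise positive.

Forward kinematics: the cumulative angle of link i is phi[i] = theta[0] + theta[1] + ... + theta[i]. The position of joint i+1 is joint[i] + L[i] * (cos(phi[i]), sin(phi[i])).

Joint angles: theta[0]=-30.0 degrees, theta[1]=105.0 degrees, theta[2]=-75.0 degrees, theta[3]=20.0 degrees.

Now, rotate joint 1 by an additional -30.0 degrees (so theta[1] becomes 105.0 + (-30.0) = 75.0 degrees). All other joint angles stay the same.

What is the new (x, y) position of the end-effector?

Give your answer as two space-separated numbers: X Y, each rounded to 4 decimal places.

joint[0] = (0.0000, 0.0000)  (base)
link 0: phi[0] = -30 = -30 deg
  cos(-30 deg) = 0.8660, sin(-30 deg) = -0.5000
  joint[1] = (0.0000, 0.0000) + 7.2 * (0.8660, -0.5000) = (0.0000 + 6.2354, 0.0000 + -3.6000) = (6.2354, -3.6000)
link 1: phi[1] = -30 + 75 = 45 deg
  cos(45 deg) = 0.7071, sin(45 deg) = 0.7071
  joint[2] = (6.2354, -3.6000) + 8 * (0.7071, 0.7071) = (6.2354 + 5.6569, -3.6000 + 5.6569) = (11.8922, 2.0569)
link 2: phi[2] = -30 + 75 + -75 = -30 deg
  cos(-30 deg) = 0.8660, sin(-30 deg) = -0.5000
  joint[3] = (11.8922, 2.0569) + 11.8 * (0.8660, -0.5000) = (11.8922 + 10.2191, 2.0569 + -5.9000) = (22.1113, -3.8431)
link 3: phi[3] = -30 + 75 + -75 + 20 = -10 deg
  cos(-10 deg) = 0.9848, sin(-10 deg) = -0.1736
  joint[4] = (22.1113, -3.8431) + 7.5 * (0.9848, -0.1736) = (22.1113 + 7.3861, -3.8431 + -1.3024) = (29.4974, -5.1455)
End effector: (29.4974, -5.1455)

Answer: 29.4974 -5.1455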